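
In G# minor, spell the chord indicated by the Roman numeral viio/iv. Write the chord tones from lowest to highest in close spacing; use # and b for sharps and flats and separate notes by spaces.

B# D# F#

viio/iv is a secondary leading-tone chord. The target iv is C# in G# minor; the applied chord is rooted a semitone below, on B#.
Building a diminished triad on B# gives B#-D#-F#.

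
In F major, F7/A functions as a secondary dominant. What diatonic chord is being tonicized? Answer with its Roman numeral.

The chord is a dominant seventh chord on F.
A dominant resolves down a perfect fifth: F → Bb. In F major, Bb is scale degree 4, i.e. IV.

IV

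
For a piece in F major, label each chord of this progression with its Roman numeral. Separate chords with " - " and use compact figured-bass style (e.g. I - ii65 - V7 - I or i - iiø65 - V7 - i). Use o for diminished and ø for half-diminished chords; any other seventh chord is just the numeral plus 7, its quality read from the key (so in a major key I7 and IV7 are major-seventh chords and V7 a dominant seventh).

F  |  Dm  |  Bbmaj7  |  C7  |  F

F: major triad on F = scale degree 1 → I.
Dm has root D, degree 6 in F major, so vi.
Bbmaj7: major seventh chord on Bb = scale degree 4 → IV7.
C7: root C is the dominant; dominant seventh chord there is V7.
F: major triad on F = scale degree 1 → I.

I - vi - IV7 - V7 - I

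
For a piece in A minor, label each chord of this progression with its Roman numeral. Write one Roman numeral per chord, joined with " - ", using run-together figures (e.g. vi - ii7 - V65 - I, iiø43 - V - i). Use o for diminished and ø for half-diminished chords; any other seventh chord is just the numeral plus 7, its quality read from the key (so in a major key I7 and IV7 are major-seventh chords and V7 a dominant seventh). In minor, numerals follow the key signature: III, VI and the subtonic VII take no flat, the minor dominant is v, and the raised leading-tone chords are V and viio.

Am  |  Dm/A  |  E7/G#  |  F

i - iv64 - V65 - VI

Am: minor triad on A = scale degree 1 → i.
Dm/A: root D is the subdominant; minor triad there is iv64.
E7/G# has root E, degree 5 in A minor, so V65.
F: major triad on F = scale degree 6 → VI.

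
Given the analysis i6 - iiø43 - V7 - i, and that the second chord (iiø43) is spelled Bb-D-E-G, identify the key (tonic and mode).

D minor

The anchor chord is a half-diminished seventh chord on E, labeled iiø43.
If E is scale degree 2 and the mode makes that degree carry a half-diminished seventh chord, the tonic is D and the mode is minor.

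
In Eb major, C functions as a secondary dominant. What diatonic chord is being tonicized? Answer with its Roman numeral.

ii

The chord is a major triad on C.
A dominant resolves down a perfect fifth: C → F. In Eb major, F is scale degree 2, i.e. ii.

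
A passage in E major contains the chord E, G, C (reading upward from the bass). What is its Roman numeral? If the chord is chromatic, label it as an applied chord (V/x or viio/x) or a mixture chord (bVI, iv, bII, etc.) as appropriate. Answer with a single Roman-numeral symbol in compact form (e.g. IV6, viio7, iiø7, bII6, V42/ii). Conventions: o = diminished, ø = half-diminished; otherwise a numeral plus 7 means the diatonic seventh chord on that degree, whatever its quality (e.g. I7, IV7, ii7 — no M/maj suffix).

bVI6

The pitches C-E-G form a major triad rooted on C.
C is the lowered sixth degree of E major (diatonic 6 would be C#). This is a major triad on the lowered sixth degree, borrowed from the parallel minor.
With E in the bass the chord is in first inversion, so the figured bass is 6.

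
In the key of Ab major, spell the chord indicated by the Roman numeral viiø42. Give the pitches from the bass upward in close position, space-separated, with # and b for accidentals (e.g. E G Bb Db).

In Ab major, scale degree 7 is G, and the diatonic chord built there is a half-diminished seventh chord.
Stacking thirds from G gives G-Bb-Db-F.
With the 42 figure the chord is in third inversion; from the bass F upward in close position it reads F-G-Bb-Db.

F G Bb Db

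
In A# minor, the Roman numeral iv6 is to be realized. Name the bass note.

F#

iv in A# minor has root D#; the chord is D#-F#-A#.
The figure 6 means first inversion — the third is in the bass.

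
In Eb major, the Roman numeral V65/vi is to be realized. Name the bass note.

B

The applied chord V65/vi is rooted on G: G-B-D-F.
The figure 65 means first inversion — the third is in the bass.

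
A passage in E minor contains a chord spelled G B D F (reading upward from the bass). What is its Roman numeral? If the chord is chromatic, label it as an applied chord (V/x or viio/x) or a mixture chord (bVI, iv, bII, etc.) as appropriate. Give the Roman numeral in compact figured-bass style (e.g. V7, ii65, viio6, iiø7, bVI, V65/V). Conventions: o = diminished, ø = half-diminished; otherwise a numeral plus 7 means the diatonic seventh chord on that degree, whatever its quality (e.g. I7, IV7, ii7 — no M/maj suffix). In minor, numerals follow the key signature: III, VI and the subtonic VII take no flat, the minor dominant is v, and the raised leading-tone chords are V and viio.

V7/VI

Stacked in thirds the chord is G-B-D-F: a dominant seventh chord on G.
G is not a diatonic chord root with this quality in E minor, but it lies a perfect fifth above C (VI), so the chord functions as an applied dominant of VI.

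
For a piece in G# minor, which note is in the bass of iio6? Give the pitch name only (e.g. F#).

C#

iio in G# minor has root A#; the chord is A#-C#-E.
The figure 6 means first inversion — the third is in the bass.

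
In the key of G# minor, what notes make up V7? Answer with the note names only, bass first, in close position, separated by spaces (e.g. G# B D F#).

D# F## A# C#

In G# minor, scale degree 5 is D#. The dominant is major (leading tone raised), so V is a dominant seventh chord.
That chord is spelled D#-F##-A#-C#.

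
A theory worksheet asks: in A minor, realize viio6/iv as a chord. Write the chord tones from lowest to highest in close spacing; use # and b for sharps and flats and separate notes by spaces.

The slash marks an applied leading-tone chord: viio of iv. In A minor, iv is D, so the leading tone to it is C#, a half step below.
Building a diminished triad on C# gives C#-E-G.
The figured bass 6 indicates first inversion, placing the third (E) in the bass: E-G-C#.

E G C#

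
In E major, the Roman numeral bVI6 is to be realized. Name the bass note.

E

bVI in E major has root C; the chord is C-E-G.
The figure 6 means first inversion — the third is in the bass.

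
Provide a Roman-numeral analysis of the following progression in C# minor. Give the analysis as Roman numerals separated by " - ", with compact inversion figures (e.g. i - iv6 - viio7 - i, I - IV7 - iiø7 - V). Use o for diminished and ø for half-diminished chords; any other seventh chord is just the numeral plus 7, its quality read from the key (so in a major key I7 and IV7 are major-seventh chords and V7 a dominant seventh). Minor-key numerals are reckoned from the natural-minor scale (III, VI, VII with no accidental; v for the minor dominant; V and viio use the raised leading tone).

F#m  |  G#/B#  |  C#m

iv - V6 - i

F#m has root F#, degree 4 in C# minor, so iv.
G#/B# has root G#, degree 5 in C# minor, so V6.
C#m has root C#, degree 1 in C# minor, so i.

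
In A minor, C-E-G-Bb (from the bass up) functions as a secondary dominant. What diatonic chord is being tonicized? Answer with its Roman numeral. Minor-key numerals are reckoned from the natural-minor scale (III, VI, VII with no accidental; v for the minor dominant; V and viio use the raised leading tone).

The chord is a dominant seventh chord on C.
A dominant resolves down a perfect fifth: C → F. In A minor, F is scale degree 6, i.e. VI.

VI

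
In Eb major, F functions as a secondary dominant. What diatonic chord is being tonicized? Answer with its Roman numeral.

V

The chord is a major triad on F.
A dominant resolves down a perfect fifth: F → Bb. In Eb major, Bb is scale degree 5, i.e. V.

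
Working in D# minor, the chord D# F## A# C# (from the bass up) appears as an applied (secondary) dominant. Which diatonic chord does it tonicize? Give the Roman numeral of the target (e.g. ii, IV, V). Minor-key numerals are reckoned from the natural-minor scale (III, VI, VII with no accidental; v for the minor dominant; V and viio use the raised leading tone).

The chord is a dominant seventh chord on D#.
A dominant resolves down a perfect fifth: D# → G#. In D# minor, G# is scale degree 4, i.e. iv.

iv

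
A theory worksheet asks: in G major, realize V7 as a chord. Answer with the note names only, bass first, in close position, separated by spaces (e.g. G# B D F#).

In G major, scale degree 5 is D, and the diatonic chord built there is a dominant seventh chord.
Stacking thirds from D gives D-F#-A-C.

D F# A C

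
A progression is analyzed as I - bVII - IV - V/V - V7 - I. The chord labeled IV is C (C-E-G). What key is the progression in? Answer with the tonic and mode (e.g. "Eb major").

IV is given as C-E-G — a major triad with root C.
If C is scale degree 4 and the mode makes that degree carry a major triad, the tonic is G and the mode is major.

G major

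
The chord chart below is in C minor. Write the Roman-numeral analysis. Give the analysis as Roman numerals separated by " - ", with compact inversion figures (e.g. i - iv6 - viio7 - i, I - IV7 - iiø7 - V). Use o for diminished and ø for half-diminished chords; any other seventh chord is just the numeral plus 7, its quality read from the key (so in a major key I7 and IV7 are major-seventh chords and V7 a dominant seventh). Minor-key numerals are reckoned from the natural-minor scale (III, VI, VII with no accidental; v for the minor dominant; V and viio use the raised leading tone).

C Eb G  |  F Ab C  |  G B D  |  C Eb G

i - iv - V - i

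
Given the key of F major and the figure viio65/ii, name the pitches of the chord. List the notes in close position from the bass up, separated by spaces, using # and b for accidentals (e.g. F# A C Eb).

A C Eb F#

viio65/ii is a secondary leading-tone chord. The target ii is G in F major; the applied chord is rooted a semitone below, on F#.
Building a fully diminished seventh chord on F# gives F#-A-C-Eb.
The figured bass 65 indicates first inversion, placing the third (A) in the bass: A-C-Eb-F#.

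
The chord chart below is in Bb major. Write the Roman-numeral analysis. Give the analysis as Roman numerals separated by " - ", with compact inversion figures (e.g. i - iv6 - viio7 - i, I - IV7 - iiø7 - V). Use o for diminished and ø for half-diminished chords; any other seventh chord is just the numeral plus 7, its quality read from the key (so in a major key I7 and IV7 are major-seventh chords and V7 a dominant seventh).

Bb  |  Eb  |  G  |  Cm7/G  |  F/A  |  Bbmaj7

I - IV - V/ii - ii43 - V6 - I7

Bb has root Bb, degree 1 in Bb major, so I.
Eb: root Eb is the subdominant; major triad there is IV.
G: chromatic; G is V of ii, so V/ii.
Cm7/G: minor seventh chord on C = scale degree 2 → ii43.
F/A has root F, degree 5 in Bb major, so V6.
Bbmaj7: major seventh chord on Bb = scale degree 1 → I7.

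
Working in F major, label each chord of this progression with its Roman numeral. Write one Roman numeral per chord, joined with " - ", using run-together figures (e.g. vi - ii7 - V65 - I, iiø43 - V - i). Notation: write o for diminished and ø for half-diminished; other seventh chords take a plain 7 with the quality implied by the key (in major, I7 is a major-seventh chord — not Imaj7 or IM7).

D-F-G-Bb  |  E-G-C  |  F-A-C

ii43 - V6 - I

D-F-G-Bb: root G is the supertonic; minor seventh chord there is ii43.
E-G-C: major triad on C = scale degree 5 → V6.
F-A-C has root F, degree 1 in F major, so I.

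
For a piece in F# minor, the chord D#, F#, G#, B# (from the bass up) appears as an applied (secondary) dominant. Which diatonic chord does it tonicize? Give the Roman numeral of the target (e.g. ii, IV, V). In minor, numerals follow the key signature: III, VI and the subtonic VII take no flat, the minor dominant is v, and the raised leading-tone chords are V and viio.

The chord is a dominant seventh chord on G#.
A dominant resolves down a perfect fifth: G# → C#. In F# minor, C# is scale degree 5, i.e. V.

V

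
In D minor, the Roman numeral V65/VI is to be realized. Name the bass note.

A

The applied chord V65/VI is rooted on F: F-A-C-Eb.
The figure 65 means first inversion — the third is in the bass.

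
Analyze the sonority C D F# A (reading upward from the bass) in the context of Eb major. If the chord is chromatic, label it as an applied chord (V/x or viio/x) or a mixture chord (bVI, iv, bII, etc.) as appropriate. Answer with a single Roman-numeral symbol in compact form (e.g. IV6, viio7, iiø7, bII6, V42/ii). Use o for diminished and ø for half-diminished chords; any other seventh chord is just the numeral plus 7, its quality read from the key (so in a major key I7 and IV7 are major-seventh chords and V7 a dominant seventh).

V42/iii

The pitches D-F#-A-C form a dominant seventh chord rooted on D.
D is not a diatonic chord root with this quality in Eb major, but it lies a perfect fifth above G (iii), so the chord functions as an applied dominant of iii.
With C in the bass the chord is in third inversion, so the figured bass is 42.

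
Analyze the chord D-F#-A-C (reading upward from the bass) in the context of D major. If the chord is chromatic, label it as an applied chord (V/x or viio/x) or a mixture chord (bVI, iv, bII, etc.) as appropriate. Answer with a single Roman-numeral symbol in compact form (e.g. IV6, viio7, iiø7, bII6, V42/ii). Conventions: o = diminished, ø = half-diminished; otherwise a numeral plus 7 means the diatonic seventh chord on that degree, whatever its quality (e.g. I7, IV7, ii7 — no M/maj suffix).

Stacked in thirds the chord is D-F#-A-C: a dominant seventh chord on D.
D is not a diatonic chord root with this quality in D major, but it lies a perfect fifth above G (IV), so the chord functions as an applied dominant of IV.

V7/IV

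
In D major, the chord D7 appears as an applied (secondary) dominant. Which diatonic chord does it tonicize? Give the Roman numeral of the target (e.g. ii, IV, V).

The chord is a dominant seventh chord on D.
A dominant resolves down a perfect fifth: D → G. In D major, G is scale degree 4, i.e. IV.

IV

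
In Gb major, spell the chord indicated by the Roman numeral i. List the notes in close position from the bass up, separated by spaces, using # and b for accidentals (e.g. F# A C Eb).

Scale degree 1 in Gb major is Gb; here the chord built on it is altered to a minor triad. i is the minor tonic, borrowed from the parallel minor.
So the chord is Gb-Bbb-Db, a minor triad.

Gb Bbb Db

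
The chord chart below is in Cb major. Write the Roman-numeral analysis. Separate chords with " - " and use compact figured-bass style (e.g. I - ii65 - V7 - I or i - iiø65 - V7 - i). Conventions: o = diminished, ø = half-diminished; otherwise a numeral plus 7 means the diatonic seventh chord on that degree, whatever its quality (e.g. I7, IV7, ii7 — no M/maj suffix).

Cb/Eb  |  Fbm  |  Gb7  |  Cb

Cb/Eb: root Cb is the tonic; major triad there is I6.
Fbm is non-diatonic — iv, a mixture chord from Cb minor.
Gb7 has root Gb, degree 5 in Cb major, so V7.
Cb: major triad on Cb = scale degree 1 → I.

I6 - iv - V7 - I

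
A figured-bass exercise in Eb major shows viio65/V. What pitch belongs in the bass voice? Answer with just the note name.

The applied chord viio65/V is rooted on A: A-C-Eb-Gb.
The figure 65 means first inversion — the third is in the bass.

C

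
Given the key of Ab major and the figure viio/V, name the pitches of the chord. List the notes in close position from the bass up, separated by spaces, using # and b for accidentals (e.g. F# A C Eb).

viio/V is a secondary leading-tone chord. The target V is Eb in Ab major; the applied chord is rooted a semitone below, on D.
Building a diminished triad on D gives D-F-Ab.

D F Ab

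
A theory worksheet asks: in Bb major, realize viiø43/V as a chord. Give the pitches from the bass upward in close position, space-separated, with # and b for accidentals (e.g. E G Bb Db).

Bb D E G

viiø43/V is a secondary leading-tone chord. The target V is F in Bb major; the applied chord is rooted a semitone below, on E.
Building a half-diminished seventh chord on E gives E-G-Bb-D.
With the 43 figure the chord is in second inversion; from the bass Bb upward in close position it reads Bb-D-E-G.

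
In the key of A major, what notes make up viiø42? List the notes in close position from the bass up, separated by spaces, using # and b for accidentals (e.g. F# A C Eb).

F# G# B D

The numeral's case and figure indicate a half-diminished seventh chord. In A major its root, scale degree 7, is G#.
Stacking thirds from G# gives G#-B-D-F#.
The figured bass 42 indicates third inversion, placing the seventh (F#) in the bass: F#-G#-B-D.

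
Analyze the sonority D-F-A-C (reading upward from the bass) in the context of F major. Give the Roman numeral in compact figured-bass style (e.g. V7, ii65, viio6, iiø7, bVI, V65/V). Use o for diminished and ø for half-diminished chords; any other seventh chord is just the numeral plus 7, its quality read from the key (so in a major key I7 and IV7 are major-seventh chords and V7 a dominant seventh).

vi7

The pitches D-F-A-C form a minor seventh chord rooted on D.
In F major, D is the submediant; the diatonic minor seventh chord there is vi7.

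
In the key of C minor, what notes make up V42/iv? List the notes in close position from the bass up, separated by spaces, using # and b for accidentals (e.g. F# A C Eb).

Bb C E G

The slash means an applied dominant: we want the dominant of iv. In C minor, iv is F minor, and its dominant is built on C.
Building a dominant seventh chord on C gives C-E-G-Bb.
With the 42 figure the chord is in third inversion; from the bass Bb upward in close position it reads Bb-C-E-G.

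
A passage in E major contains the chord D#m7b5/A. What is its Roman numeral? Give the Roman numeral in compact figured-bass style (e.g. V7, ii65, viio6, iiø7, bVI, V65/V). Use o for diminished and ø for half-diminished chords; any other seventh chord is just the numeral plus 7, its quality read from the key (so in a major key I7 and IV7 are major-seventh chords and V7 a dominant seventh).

The pitches D#-F#-A-C# form a half-diminished seventh chord rooted on D#.
D# is scale degree 7 in E major, and a half-diminished seventh chord on that degree is written viiø7.
With A in the bass the chord is in second inversion, so the figured bass is 43.

viiø43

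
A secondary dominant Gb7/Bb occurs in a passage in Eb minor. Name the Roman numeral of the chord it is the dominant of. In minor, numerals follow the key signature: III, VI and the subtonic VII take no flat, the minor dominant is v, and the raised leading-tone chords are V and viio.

VI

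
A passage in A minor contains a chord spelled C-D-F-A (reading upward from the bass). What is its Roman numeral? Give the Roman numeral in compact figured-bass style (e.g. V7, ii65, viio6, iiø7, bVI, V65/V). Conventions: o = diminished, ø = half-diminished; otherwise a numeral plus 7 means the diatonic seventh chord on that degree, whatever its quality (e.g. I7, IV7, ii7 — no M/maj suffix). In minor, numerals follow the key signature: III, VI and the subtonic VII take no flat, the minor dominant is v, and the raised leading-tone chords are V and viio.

iv42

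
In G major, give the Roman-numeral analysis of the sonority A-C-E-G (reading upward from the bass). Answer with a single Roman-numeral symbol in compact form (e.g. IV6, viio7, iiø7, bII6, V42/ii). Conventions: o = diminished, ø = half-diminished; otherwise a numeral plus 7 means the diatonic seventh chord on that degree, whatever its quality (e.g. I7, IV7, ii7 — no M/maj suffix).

Stacked in thirds the chord is A-C-E-G: a minor seventh chord on A.
A is scale degree 2 in G major, and a minor seventh chord on that degree is written ii7.

ii7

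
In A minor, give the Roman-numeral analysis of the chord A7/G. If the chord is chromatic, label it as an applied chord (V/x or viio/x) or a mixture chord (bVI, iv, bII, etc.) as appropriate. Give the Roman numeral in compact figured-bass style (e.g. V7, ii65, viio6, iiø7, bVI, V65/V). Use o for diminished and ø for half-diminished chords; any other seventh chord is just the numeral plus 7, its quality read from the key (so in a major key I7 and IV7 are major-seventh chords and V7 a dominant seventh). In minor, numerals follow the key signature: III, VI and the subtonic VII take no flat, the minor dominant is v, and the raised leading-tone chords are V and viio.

V42/iv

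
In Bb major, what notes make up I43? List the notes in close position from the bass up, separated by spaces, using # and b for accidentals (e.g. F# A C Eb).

F A Bb D

In Bb major, the tonic is Bb, and the diatonic chord built there is a major seventh chord.
Stacking thirds from Bb gives Bb-D-F-A.
With the 43 figure the chord is in second inversion; from the bass F upward in close position it reads F-A-Bb-D.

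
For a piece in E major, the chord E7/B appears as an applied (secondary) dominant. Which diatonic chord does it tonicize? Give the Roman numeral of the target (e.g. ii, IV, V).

IV

The chord is a dominant seventh chord on E.
A dominant resolves down a perfect fifth: E → A. In E major, A is scale degree 4, i.e. IV.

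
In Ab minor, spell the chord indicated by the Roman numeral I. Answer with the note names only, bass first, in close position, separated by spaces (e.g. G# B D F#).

Ab C Eb

I is the major tonic (Picardy third), borrowed from the parallel major. In Ab minor that root is Ab.
So the chord is Ab-C-Eb.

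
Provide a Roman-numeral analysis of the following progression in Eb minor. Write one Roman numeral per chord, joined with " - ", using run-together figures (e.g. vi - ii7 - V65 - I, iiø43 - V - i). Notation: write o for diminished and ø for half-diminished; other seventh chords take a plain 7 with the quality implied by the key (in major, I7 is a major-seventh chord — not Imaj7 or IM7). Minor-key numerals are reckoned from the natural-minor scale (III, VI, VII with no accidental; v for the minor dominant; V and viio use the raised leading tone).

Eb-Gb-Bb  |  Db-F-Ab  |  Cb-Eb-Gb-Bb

Eb-Gb-Bb has root Eb, degree 1 in Eb minor, so i.
Db-F-Ab: root Db is the subtonic; major triad there is VII.
Cb-Eb-Gb-Bb: major seventh chord on Cb = scale degree 6 → VI7.

i - VII - VI7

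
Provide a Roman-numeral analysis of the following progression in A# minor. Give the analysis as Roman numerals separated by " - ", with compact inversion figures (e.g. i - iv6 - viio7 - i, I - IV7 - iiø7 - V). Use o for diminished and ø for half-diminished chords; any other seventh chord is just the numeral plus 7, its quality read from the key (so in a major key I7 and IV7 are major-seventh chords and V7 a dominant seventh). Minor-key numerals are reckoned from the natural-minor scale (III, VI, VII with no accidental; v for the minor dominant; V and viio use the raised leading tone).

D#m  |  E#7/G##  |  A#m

D#m has root D#, degree 4 in A# minor, so iv.
E#7/G## has root E#, degree 5 in A# minor, so V65.
A#m: minor triad on A# = scale degree 1 → i.

iv - V65 - i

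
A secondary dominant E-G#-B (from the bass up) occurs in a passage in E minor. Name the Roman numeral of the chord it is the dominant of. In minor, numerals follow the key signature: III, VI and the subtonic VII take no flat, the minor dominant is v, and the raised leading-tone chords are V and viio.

iv

The chord is a major triad on E.
A dominant resolves down a perfect fifth: E → A. In E minor, A is scale degree 4, i.e. iv.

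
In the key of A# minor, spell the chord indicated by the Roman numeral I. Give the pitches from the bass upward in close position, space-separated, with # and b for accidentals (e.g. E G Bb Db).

Scale degree 1 in A# minor is A#; here the chord built on it is altered to a major triad. I is the major tonic (Picardy third), borrowed from the parallel major.
So the chord is A#-C##-E#.

A# C## E#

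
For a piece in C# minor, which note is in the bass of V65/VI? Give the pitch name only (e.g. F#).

The applied chord V65/VI is rooted on E: E-G#-B-D.
The figure 65 means first inversion — the third is in the bass.

G#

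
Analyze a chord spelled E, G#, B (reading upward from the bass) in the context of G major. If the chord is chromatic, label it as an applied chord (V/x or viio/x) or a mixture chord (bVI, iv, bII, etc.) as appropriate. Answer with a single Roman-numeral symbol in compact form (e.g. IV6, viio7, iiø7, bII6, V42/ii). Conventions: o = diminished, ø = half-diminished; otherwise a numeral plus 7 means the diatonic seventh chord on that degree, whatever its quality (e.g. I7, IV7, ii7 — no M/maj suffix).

V/ii

The pitches E-G#-B form a major triad rooted on E.
E is not a diatonic chord root with this quality in G major, but it lies a perfect fifth above A (ii), so the chord functions as an applied dominant of ii.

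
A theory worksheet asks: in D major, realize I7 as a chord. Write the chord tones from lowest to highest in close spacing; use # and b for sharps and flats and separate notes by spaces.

D F# A C#

The numeral's case and figure indicate a major seventh chord. In D major its root, scale degree 1, is D.
Stacking thirds from D gives D-F#-A-C#.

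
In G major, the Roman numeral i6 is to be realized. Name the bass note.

i in G major has root G; the chord is G-Bb-D.
The figure 6 means first inversion — the third is in the bass.

Bb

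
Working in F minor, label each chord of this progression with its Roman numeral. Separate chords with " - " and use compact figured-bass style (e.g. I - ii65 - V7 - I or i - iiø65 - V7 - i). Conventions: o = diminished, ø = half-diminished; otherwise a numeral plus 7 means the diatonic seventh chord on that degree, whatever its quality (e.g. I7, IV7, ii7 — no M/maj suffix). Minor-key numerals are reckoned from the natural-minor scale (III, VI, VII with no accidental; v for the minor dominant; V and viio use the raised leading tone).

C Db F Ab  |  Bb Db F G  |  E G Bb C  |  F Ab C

VI42 - iiø65 - V65 - i

C-Db-F-Ab: major seventh chord on Db = scale degree 6 → VI42.
Bb-Db-F-G has root G, degree 2 in F minor, so iiø65.
E-G-Bb-C: root C is the dominant; dominant seventh chord there is V65.
F-Ab-C: minor triad on F = scale degree 1 → i.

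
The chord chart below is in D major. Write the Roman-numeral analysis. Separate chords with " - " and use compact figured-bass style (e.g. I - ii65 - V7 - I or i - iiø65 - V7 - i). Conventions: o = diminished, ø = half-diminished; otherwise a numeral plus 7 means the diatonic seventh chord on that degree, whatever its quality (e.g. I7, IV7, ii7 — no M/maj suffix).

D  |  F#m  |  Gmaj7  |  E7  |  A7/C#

I - iii - IV7 - V7/V - V65

D: root D is the tonic; major triad there is I.
F#m has root F#, degree 3 in D major, so iii.
Gmaj7: major seventh chord on G = scale degree 4 → IV7.
E7 is the secondary dominant of V (dominant seventh chord on E): V7/V.
A7/C#: dominant seventh chord on A = scale degree 5 → V65.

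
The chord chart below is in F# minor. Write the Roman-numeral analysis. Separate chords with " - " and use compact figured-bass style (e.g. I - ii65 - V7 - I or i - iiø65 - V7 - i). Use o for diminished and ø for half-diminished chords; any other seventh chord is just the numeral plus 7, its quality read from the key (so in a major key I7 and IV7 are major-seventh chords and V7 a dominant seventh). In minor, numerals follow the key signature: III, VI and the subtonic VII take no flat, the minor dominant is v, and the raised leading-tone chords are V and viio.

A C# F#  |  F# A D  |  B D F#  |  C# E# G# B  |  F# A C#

A-C#-F#: minor triad on F# = scale degree 1 → i6.
F#-A-D: major triad on D = scale degree 6 → VI6.
B-D-F#: root B is the subdominant; minor triad there is iv.
C#-E#-G#-B: root C# is the dominant; dominant seventh chord there is V7.
F#-A-C# has root F#, degree 1 in F# minor, so i.

i6 - VI6 - iv - V7 - i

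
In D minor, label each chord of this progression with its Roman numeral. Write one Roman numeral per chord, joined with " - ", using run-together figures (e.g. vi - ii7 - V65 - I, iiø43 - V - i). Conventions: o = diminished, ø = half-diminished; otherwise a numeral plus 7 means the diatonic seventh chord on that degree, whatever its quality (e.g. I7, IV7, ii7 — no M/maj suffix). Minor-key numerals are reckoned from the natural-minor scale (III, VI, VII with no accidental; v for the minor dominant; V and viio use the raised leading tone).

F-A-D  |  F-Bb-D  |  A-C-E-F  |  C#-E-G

F-A-D has root D, degree 1 in D minor, so i6.
F-Bb-D has root Bb, degree 6 in D minor, so VI64.
A-C-E-F has root F, degree 3 in D minor, so III65.
C#-E-G: diminished triad on C# = scale degree 7 → viio.

i6 - VI64 - III65 - viio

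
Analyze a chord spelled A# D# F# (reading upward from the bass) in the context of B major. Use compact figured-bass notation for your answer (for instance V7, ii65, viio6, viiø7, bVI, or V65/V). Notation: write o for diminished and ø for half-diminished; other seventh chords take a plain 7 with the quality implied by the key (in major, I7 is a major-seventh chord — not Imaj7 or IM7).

The pitches D#-F#-A# form a minor triad rooted on D#.
In B major, D# is the mediant; the diatonic minor triad there is iii.
With A# in the bass the chord is in second inversion, so the figured bass is 64.

iii64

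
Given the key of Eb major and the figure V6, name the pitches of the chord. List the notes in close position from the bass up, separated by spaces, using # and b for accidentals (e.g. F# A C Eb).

D F Bb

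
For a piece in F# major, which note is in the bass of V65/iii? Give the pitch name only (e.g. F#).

G##

The applied chord V65/iii is rooted on E#: E#-G##-B#-D#.
The figure 65 means first inversion — the third is in the bass.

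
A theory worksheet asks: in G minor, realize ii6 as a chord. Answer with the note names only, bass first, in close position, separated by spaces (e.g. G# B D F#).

ii6 is the minor supertonic, borrowed from the parallel major (the Dorian ii). In G minor that root is A.
So the chord is A-C-E.
The figured bass 6 indicates first inversion, placing the third (C) in the bass: C-E-A.

C E A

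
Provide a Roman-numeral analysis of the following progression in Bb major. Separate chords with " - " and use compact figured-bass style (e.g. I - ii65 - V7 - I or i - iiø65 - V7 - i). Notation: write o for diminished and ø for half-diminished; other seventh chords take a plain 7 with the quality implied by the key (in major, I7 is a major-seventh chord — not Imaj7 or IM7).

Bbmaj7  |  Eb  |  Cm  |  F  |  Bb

I7 - IV - ii - V - I

Bbmaj7: root Bb is the tonic; major seventh chord there is I7.
Eb has root Eb, degree 4 in Bb major, so IV.
Cm: root C is the supertonic; minor triad there is ii.
F: root F is the dominant; major triad there is V.
Bb: major triad on Bb = scale degree 1 → I.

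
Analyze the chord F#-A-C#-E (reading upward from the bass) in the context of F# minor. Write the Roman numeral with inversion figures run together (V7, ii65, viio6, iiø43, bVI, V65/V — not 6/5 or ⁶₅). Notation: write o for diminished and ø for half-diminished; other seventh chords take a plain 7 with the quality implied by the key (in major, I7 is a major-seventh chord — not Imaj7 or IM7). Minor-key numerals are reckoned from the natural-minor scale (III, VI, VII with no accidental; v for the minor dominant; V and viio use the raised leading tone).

Stacked in thirds the chord is F#-A-C#-E: a minor seventh chord on F#.
F# is scale degree 1 in F# minor, and a minor seventh chord on that degree is written i7.

i7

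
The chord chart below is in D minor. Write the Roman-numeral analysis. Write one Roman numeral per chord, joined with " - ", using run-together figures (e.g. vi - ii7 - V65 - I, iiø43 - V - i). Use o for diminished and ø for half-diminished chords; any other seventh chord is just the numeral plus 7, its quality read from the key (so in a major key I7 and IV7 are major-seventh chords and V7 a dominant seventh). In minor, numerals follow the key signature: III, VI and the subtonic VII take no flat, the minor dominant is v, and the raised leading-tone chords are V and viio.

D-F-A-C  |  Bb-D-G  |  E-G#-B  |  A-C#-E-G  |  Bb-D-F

D-F-A-C: minor seventh chord on D = scale degree 1 → i7.
Bb-D-G: minor triad on G = scale degree 4 → iv6.
E-G#-B: chromatic; E is V of V, so V/V.
A-C#-E-G: root A is the dominant; dominant seventh chord there is V7.
Bb-D-F has root Bb, degree 6 in D minor, so VI.

i7 - iv6 - V/V - V7 - VI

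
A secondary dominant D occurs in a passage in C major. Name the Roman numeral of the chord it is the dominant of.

The chord is a major triad on D.
A dominant resolves down a perfect fifth: D → G. In C major, G is scale degree 5, i.e. V.

V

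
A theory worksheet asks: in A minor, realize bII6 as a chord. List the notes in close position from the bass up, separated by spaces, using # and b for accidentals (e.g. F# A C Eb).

D F Bb

bII6 is the Neapolitan sixth — a major triad on the lowered second degree, here in its customary first inversion. In A minor that root is Bb.
So the chord is Bb-D-F.
With the 6 figure the chord is in first inversion; from the bass D upward in close position it reads D-F-Bb.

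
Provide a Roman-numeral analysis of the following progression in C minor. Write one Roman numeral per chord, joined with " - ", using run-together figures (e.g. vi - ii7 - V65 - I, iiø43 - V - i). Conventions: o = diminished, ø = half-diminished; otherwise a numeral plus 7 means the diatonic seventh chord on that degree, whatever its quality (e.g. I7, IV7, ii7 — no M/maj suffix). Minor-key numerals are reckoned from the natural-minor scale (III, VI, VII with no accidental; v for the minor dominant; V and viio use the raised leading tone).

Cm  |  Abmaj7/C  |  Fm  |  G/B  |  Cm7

Cm: root C is the tonic; minor triad there is i.
Abmaj7/C: major seventh chord on Ab = scale degree 6 → VI65.
Fm has root F, degree 4 in C minor, so iv.
G/B: major triad on G = scale degree 5 → V6.
Cm7: minor seventh chord on C = scale degree 1 → i7.

i - VI65 - iv - V6 - i7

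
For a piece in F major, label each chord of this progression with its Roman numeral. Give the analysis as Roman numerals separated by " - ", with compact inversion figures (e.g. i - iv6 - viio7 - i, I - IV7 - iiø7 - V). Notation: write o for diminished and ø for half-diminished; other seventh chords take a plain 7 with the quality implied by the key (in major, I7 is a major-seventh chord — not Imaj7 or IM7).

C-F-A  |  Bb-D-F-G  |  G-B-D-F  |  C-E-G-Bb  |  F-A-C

I64 - ii65 - V7/V - V7 - I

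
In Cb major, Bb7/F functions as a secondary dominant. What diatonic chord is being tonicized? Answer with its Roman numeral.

The chord is a dominant seventh chord on Bb.
A dominant resolves down a perfect fifth: Bb → Eb. In Cb major, Eb is scale degree 3, i.e. iii.

iii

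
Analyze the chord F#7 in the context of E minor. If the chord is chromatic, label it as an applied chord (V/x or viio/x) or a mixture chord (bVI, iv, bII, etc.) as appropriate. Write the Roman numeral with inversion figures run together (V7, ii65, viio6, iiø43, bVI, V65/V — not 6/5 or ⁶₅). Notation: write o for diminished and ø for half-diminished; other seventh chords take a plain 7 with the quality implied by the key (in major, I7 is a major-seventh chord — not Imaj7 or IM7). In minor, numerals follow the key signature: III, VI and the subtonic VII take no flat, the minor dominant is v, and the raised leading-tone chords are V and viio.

V7/V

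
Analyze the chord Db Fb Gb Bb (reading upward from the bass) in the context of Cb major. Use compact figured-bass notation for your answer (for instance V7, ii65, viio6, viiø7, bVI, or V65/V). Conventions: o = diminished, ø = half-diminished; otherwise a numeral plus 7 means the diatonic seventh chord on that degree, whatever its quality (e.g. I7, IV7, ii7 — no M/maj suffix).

V43

The pitches Gb-Bb-Db-Fb form a dominant seventh chord rooted on Gb.
Gb is scale degree 5 in Cb major, and a dominant seventh chord on that degree is written V7.
With Db in the bass the chord is in second inversion, so the figured bass is 43.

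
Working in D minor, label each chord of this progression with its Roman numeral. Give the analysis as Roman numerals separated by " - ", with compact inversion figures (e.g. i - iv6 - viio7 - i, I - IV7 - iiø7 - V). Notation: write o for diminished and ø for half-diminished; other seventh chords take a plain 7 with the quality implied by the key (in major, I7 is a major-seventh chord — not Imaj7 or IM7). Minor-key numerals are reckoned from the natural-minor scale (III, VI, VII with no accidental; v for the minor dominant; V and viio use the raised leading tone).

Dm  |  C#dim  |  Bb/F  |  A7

i - viio - VI64 - V7

Dm: root D is the tonic; minor triad there is i.
C#dim: diminished triad on C# = scale degree 7 → viio.
Bb/F: root Bb is the submediant; major triad there is VI64.
A7: root A is the dominant; dominant seventh chord there is V7.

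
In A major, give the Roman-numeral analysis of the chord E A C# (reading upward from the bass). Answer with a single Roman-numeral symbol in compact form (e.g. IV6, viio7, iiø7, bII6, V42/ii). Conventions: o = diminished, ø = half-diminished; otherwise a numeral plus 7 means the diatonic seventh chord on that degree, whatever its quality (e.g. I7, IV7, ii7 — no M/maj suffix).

I64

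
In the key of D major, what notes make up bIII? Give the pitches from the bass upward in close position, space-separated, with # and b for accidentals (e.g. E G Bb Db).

F A C

bIII is a major triad on the lowered third degree, borrowed from the parallel minor. In D major that root is F.
So the chord is F-A-C, a major triad.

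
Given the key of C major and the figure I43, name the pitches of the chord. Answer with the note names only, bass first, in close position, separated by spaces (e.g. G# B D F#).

In C major, the first degree is C, and the diatonic chord built there is a major seventh chord.
Stacking thirds from C gives C-E-G-B.
With the 43 figure the chord is in second inversion; from the bass G upward in close position it reads G-B-C-E.

G B C E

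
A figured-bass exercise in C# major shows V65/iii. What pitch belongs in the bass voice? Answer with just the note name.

D##

The applied chord V65/iii is rooted on B#: B#-D##-F##-A#.
The figure 65 means first inversion — the third is in the bass.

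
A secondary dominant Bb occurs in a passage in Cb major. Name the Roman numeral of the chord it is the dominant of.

The chord is a major triad on Bb.
A dominant resolves down a perfect fifth: Bb → Eb. In Cb major, Eb is scale degree 3, i.e. iii.

iii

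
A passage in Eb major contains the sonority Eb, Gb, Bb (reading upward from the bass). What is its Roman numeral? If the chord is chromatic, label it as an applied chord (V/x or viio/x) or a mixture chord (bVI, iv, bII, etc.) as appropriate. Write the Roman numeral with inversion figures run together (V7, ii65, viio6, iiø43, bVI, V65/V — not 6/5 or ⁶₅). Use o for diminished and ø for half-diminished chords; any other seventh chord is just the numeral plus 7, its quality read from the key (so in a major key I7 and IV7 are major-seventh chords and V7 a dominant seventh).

i

The pitches Eb-Gb-Bb form a minor triad rooted on Eb.
Eb is the first degree of Eb major. This is the minor tonic, borrowed from the parallel minor.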